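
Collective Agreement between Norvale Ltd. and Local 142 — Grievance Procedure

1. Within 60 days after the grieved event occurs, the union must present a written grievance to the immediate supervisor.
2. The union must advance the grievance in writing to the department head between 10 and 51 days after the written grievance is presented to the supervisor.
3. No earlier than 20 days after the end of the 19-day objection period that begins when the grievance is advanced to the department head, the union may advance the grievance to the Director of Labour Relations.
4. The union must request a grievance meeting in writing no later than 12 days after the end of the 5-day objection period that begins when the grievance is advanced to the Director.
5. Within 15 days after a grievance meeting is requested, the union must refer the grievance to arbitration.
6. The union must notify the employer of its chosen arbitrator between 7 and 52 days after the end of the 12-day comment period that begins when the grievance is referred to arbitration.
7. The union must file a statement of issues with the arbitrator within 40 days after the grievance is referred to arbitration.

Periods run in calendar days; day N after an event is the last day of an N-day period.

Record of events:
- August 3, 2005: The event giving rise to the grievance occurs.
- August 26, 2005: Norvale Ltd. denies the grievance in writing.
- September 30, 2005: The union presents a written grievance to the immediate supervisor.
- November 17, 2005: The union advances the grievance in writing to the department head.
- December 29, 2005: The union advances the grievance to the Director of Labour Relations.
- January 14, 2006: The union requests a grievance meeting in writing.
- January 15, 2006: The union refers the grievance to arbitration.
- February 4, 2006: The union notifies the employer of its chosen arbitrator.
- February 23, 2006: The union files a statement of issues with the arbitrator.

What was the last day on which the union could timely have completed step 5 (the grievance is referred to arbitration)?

Step 5 runs from January 14, 2006, when a grievance meeting is requested. 15 days after January 14, 2006 is January 29, 2006.

January 29, 2006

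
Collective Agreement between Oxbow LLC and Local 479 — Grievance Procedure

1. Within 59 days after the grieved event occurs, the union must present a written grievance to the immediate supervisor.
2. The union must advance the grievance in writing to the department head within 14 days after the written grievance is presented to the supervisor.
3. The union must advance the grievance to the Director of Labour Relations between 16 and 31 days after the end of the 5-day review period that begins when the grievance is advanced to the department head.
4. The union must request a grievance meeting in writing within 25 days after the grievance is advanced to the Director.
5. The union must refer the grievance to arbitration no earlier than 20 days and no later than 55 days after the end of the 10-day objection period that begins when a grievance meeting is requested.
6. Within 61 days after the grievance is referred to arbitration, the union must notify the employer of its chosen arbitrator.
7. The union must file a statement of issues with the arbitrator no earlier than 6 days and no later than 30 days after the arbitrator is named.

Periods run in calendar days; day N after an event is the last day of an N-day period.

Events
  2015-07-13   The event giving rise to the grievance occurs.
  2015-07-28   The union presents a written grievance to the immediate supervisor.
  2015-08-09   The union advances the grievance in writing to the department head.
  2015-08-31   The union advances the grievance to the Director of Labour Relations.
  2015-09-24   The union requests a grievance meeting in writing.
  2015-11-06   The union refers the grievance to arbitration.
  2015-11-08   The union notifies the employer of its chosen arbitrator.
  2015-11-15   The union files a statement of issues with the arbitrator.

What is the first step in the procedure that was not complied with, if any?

None — every step was satisfied

Step 1: 59 days after 2015-07-13 (when the grieved event occurs) is 2015-09-10; 2015-07-28 is within that limit.
Step 2: 14 days after 2015-07-28 (when the written grievance is presented to the supervisor) is 2015-08-11; done 2015-08-09 — timely.
Step 3: the window is 16–31 days after 2015-08-14 (end of the 5-day review period, which began when the grievance is advanced to the department head on 2015-08-09), so 2015-08-30 through 2015-09-14; done 2015-08-31 — within the window.
Step 4: 25 days after 2015-08-31 (when the grievance is advanced to the Director) is 2015-09-25; 2015-09-24 is within that limit.
Step 5: the window is 20–55 days after 2015-10-04 (end of the 10-day objection period, which began when a grievance meeting is requested on 2015-09-24), so 2015-10-24 through 2015-11-28; 2015-11-06 falls inside that range.
Step 6: 61 days after 2015-11-06 (when the grievance is referred to arbitration) is 2016-01-06; done 2015-11-08 — timely.
Step 7: the window is 6–30 days after 2015-11-08 (when the arbitrator is named), so 2015-11-14 through 2015-12-08; done 2015-11-15 — within the window.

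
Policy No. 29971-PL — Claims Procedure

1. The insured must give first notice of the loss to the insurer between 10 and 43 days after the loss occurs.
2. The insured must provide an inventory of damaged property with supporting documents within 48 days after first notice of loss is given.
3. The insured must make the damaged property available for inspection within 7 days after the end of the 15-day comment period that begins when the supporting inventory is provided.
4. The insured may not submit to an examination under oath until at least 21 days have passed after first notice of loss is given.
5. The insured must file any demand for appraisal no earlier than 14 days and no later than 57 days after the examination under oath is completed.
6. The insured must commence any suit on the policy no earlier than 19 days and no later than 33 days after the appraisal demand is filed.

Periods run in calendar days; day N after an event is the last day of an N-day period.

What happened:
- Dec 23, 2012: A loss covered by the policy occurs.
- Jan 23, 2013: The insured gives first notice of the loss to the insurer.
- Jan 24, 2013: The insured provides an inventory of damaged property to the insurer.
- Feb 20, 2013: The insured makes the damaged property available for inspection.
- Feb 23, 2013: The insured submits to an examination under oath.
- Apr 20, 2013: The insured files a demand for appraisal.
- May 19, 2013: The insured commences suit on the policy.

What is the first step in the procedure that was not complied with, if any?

Step 3

Step 1 — 10 and 43 days from Dec 23, 2012 (when the loss occurs) are Jan 2, 2013 and Feb 4, 2013 respectively; done Jan 23, 2013, which is between those dates.
Step 2 — counting 48 days from Jan 23, 2013 (when first notice of loss is given) gives a deadline of Mar 12, 2013; done Jan 24, 2013 — timely.
Step 3 — counting 7 days from Feb 8, 2013 (end of the 15-day comment period, which began when the supporting inventory is provided on Jan 24, 2013) gives a deadline of Feb 15, 2013; done Feb 20, 2013 — 5 days late.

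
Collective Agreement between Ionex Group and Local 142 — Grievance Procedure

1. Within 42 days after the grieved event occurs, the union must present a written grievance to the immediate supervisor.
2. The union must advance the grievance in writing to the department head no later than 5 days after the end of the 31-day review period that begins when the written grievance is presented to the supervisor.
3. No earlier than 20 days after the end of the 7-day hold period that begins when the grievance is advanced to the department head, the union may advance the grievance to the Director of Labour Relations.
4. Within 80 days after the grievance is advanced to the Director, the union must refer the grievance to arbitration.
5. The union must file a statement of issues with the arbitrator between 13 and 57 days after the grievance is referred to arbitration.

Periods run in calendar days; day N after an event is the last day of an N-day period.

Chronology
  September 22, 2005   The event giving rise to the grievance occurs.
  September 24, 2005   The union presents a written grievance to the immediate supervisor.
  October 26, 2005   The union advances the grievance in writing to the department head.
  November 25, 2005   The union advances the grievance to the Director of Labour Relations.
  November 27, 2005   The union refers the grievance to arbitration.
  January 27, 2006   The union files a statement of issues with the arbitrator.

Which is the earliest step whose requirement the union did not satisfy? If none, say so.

Step 1: 42 days after September 22, 2005 (when the grieved event occurs) is November 3, 2005; completed September 24, 2005, before the deadline.
Step 2: 5 days after October 25, 2005 (end of the 31-day review period, which began when the written grievance is presented to the supervisor on September 24, 2005) is October 30, 2005; October 26, 2005 is within that limit.
Step 3: the earliest permitted date is 20 days after November 2, 2005 (end of the 7-day hold period, which began when the grievance is advanced to the department head on October 26, 2005), i.e. November 22, 2005; November 25, 2005 is on or after that date.
Step 4: 80 days after November 25, 2005 (when the grievance is advanced to the Director) is February 13, 2006; completed November 27, 2005, before the deadline.
Step 5: the window is 13–57 days after November 27, 2005 (when the grievance is referred to arbitration), so December 10, 2005 through January 23, 2006; January 27, 2006 is 4 days past the end of the window.

Step 5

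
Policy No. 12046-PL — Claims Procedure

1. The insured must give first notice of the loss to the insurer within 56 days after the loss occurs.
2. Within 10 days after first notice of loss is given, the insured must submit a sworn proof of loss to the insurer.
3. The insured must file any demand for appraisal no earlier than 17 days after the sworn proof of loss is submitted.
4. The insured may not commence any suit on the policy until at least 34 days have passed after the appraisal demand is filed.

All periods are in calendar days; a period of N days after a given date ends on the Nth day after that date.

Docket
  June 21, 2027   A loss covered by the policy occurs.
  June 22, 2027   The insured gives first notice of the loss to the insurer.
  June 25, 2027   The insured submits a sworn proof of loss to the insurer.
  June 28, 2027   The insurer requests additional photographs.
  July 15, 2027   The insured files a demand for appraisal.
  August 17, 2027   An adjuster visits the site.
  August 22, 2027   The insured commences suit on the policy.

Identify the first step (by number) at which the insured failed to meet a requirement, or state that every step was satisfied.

Step 1: 56 days after June 21, 2027 (when the loss occurs) is August 16, 2027; completed June 22, 2027, before the deadline.
Step 2: 10 days after June 22, 2027 (when first notice of loss is given) is July 2, 2027; June 25, 2027 is within that limit.
Step 3: the earliest permitted date is 17 days after June 25, 2027 (when the sworn proof of loss is submitted), i.e. July 12, 2027; July 15, 2027 is on or after that date.
Step 4: the earliest permitted date is 34 days after July 15, 2027 (when the appraisal demand is filed), i.e. August 18, 2027; done August 22, 2027, after the minimum wait.

None — every step was satisfied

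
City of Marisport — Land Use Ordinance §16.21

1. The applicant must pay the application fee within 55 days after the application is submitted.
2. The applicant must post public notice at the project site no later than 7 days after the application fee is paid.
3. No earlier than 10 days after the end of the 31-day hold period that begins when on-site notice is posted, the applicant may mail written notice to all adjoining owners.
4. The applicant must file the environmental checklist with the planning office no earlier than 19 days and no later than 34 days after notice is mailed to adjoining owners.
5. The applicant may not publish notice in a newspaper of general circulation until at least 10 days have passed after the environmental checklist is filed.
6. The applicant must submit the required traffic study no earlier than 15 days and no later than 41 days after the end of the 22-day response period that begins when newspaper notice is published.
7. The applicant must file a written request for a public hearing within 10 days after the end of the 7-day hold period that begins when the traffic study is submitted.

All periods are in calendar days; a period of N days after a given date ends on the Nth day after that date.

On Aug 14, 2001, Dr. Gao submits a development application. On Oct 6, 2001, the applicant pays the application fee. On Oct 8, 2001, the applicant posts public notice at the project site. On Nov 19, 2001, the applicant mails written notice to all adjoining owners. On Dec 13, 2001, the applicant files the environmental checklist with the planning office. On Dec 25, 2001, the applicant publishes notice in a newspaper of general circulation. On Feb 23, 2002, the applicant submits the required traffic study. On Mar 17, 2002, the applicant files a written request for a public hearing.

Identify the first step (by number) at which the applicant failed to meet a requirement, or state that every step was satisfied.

Step 1: 55 days after Aug 14, 2001 (when the application is submitted) is Oct 8, 2001; Oct 6, 2001 is within that limit.
Step 2: 7 days after Oct 6, 2001 (when the application fee is paid) is Oct 13, 2001; completed Oct 8, 2001, before the deadline.
Step 3: the earliest permitted date is 10 days after Nov 8, 2001 (end of the 31-day hold period, which began when on-site notice is posted on Oct 8, 2001), i.e. Nov 18, 2001; done Nov 19, 2001, after the minimum wait.
Step 4: the window is 19–34 days after Nov 19, 2001 (when notice is mailed to adjoining owners), so Dec 8, 2001 through Dec 23, 2001; done Dec 13, 2001, which is between those dates.
Step 5: the earliest permitted date is 10 days after Dec 13, 2001 (when the environmental checklist is filed), i.e. Dec 23, 2001; done Dec 25, 2001 — permitted.
Step 6: the window is 15–41 days after Jan 16, 2002 (end of the 22-day response period, which began when newspaper notice is published on Dec 25, 2001), so Jan 31, 2002 through Feb 26, 2002; Feb 23, 2002 falls inside that range.
Step 7: 10 days after Mar 2, 2002 (end of the 7-day hold period, which began when the traffic study is submitted on Feb 23, 2002) is Mar 12, 2002; Mar 17, 2002 misses that deadline by 5 days.

Step 7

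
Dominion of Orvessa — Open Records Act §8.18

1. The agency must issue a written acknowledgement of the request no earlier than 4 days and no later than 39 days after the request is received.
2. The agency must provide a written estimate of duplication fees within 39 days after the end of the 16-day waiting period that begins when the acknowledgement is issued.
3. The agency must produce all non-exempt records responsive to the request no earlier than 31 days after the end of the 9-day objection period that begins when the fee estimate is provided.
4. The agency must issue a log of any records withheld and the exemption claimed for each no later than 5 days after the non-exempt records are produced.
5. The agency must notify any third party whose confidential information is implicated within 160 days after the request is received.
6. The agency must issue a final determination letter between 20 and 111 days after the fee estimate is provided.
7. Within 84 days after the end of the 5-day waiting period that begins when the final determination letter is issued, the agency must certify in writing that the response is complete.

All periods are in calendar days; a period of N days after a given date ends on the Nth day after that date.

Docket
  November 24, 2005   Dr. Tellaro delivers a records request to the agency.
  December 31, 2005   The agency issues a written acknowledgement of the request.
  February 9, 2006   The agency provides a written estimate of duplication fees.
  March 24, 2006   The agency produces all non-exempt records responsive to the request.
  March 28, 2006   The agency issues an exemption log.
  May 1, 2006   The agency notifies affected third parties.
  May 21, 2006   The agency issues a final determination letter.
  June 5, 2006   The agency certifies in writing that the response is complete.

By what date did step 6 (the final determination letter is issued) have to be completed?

May 31, 2006

Step 6 runs from February 9, 2006, when the fee estimate is provided. The window is 20–111 days after February 9, 2006; it closes on May 31, 2006.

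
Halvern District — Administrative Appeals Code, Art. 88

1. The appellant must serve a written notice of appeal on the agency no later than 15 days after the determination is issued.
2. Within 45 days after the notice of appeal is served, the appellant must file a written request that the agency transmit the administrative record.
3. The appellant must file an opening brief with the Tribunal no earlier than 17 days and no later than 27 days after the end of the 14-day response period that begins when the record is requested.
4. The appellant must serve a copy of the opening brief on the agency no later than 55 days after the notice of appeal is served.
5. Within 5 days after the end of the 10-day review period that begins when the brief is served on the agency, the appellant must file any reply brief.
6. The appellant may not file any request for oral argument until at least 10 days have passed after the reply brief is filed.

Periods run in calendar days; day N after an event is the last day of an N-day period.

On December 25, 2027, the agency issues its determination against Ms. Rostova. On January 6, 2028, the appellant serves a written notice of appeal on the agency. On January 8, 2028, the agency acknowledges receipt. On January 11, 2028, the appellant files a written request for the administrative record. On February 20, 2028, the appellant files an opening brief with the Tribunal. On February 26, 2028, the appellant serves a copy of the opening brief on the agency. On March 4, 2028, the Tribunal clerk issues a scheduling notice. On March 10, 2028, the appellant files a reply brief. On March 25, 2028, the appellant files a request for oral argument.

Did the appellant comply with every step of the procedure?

Step 1 — counting 15 days from December 25, 2027 (when the determination is issued) gives a deadline of January 9, 2028; done January 6, 2028 — timely.
Step 2 — counting 45 days from January 6, 2028 (when the notice of appeal is served) gives a deadline of February 20, 2028; completed January 11, 2028, before the deadline.
Step 3 — 17 and 27 days from January 25, 2028 (end of the 14-day response period, which began when the record is requested on January 11, 2028) are February 11, 2028 and February 21, 2028 respectively; February 20, 2028 falls inside that range.
Step 4 — counting 55 days from January 6, 2028 (when the notice of appeal is served) gives a deadline of March 1, 2028; completed February 26, 2028, before the deadline.
Step 5 — counting 5 days from March 7, 2028 (end of the 10-day review period, which began when the brief is served on the agency on February 26, 2028) gives a deadline of March 12, 2028; March 10, 2028 is within that limit.
Step 6 — must wait 10 days from March 10, 2028 (when the reply brief is filed), so not before March 20, 2028; done March 25, 2028, after the minimum wait.

Yes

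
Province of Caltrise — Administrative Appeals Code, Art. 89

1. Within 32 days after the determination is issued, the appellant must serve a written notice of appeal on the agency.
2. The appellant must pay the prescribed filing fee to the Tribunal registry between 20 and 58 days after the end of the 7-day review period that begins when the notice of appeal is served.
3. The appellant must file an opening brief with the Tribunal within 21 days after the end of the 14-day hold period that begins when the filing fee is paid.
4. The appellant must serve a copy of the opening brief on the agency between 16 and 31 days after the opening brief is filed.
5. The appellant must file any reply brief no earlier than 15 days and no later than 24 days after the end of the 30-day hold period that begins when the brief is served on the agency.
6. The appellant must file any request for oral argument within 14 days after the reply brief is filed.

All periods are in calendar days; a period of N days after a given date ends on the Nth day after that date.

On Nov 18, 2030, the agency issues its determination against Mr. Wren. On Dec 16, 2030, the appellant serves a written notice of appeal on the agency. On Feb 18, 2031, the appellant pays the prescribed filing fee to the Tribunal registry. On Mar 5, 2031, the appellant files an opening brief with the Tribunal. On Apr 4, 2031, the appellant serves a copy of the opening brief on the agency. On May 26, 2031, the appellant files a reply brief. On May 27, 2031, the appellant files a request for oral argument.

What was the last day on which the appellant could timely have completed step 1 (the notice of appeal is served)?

Dec 20, 2030

Step 1 runs from Nov 18, 2030, when the determination is issued. 32 days after Nov 18, 2030 is Dec 20, 2030.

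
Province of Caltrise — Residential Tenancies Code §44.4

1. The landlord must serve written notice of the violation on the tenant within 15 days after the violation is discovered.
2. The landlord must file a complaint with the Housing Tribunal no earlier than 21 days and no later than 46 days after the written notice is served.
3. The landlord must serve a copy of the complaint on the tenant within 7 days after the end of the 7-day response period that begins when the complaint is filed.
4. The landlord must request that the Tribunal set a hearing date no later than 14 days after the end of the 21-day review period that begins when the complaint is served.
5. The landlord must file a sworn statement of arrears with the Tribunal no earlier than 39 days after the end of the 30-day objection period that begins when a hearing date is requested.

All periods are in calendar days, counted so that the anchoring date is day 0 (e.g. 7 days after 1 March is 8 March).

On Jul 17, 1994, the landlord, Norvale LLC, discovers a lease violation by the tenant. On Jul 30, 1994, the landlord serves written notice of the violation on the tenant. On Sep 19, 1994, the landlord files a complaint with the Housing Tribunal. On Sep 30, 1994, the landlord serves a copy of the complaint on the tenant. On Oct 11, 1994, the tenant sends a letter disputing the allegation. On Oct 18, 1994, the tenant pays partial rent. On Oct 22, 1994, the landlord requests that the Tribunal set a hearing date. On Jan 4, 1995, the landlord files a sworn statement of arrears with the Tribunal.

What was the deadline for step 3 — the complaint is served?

Oct 3, 1994

The complaint is filed on Sep 19, 1994; the 7-day response period therefore ends Sep 26, 1994, and step 3 runs from that date. 7 days after Sep 26, 1994 is Oct 3, 1994.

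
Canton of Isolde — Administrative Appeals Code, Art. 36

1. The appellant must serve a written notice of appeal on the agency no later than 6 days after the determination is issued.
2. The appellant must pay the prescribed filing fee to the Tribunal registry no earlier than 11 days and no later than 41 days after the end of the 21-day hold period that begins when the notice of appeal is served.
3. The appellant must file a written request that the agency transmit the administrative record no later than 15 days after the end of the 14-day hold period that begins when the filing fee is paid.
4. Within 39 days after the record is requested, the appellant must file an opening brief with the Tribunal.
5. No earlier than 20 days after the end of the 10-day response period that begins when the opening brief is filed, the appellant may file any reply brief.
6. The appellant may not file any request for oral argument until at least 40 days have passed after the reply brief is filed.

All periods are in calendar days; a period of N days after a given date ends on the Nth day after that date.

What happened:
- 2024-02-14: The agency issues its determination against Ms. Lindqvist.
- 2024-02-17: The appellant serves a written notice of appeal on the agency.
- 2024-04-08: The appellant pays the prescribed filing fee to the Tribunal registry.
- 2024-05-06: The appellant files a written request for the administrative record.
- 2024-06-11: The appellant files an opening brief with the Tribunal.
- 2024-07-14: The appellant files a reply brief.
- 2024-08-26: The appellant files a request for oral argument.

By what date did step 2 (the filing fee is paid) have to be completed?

2024-04-19

The notice of appeal is served on 2024-02-17; the 21-day hold period therefore ends 2024-03-09, and step 2 runs from that date. The window is 11–41 days after 2024-03-09; it closes on 2024-04-19.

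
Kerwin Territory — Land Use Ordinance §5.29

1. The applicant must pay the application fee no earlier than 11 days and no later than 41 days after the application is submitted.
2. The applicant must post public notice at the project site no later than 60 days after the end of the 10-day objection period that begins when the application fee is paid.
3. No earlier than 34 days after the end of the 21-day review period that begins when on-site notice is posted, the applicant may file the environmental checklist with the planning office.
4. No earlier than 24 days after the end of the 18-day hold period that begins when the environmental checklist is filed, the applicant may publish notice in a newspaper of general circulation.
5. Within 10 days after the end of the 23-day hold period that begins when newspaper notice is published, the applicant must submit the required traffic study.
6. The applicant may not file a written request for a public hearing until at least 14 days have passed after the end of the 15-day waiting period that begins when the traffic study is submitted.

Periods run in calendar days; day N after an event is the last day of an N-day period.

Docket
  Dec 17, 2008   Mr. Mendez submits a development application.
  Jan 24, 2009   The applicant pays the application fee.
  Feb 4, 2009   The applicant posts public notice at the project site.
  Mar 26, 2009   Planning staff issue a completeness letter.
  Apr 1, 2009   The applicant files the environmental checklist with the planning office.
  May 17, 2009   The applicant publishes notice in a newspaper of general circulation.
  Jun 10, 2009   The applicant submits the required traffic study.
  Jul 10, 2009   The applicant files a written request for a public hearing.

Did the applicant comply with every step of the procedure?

Step 1 — 11 and 41 days from Dec 17, 2008 (when the application is submitted) are Dec 28, 2008 and Jan 27, 2009 respectively; done Jan 24, 2009, which is between those dates.
Step 2 — counting 60 days from Feb 3, 2009 (end of the 10-day objection period, which began when the application fee is paid on Jan 24, 2009) gives a deadline of Apr 4, 2009; done Feb 4, 2009 — timely.
Step 3 — must wait 34 days from Feb 25, 2009 (end of the 21-day review period, which began when on-site notice is posted on Feb 4, 2009), so not before Mar 31, 2009; done Apr 1, 2009 — permitted.
Step 4 — must wait 24 days from Apr 19, 2009 (end of the 18-day hold period, which began when the environmental checklist is filed on Apr 1, 2009), so not before May 13, 2009; done May 17, 2009 — permitted.
Step 5 — counting 10 days from Jun 9, 2009 (end of the 23-day hold period, which began when newspaper notice is published on May 17, 2009) gives a deadline of Jun 19, 2009; done Jun 10, 2009 — timely.
Step 6 — must wait 14 days from Jun 25, 2009 (end of the 15-day waiting period, which began when the traffic study is submitted on Jun 10, 2009), so not before Jul 9, 2009; done Jul 10, 2009 — permitted.

Yes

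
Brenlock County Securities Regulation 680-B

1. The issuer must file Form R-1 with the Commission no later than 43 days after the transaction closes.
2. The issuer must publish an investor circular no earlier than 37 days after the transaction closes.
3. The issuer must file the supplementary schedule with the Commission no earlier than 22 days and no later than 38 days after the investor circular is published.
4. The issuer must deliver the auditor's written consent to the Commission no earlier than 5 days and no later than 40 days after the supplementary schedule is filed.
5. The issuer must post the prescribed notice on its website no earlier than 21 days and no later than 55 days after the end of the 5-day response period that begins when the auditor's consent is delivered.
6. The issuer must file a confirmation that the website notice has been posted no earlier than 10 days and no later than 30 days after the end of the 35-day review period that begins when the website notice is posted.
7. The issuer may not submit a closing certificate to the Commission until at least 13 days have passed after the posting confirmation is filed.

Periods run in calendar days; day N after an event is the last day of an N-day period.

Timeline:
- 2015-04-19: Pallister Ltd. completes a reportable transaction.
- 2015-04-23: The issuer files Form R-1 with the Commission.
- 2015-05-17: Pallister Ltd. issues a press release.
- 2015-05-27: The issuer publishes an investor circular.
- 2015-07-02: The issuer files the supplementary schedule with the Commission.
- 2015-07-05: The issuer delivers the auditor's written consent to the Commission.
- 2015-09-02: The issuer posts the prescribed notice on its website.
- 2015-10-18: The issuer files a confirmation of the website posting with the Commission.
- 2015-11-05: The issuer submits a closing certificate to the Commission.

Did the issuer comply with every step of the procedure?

No

(1) due by 2015-04-19 + 43 days = 2015-06-01; completed 2015-04-23, before the deadline.
(2) permitted from 2015-04-19 + 37 days = 2015-05-26 onward; done 2015-05-27 — permitted.
(3) the permitted window runs from 2015-05-27 + 22 = 2015-06-18 to 2015-05-27 + 38 = 2015-07-04; done 2015-07-02, which is between those dates.
(4) the permitted window runs from 2015-07-02 + 5 = 2015-07-07 to 2015-07-02 + 40 = 2015-08-11; 2015-07-05 is 2 days too early.
The analysis stops there.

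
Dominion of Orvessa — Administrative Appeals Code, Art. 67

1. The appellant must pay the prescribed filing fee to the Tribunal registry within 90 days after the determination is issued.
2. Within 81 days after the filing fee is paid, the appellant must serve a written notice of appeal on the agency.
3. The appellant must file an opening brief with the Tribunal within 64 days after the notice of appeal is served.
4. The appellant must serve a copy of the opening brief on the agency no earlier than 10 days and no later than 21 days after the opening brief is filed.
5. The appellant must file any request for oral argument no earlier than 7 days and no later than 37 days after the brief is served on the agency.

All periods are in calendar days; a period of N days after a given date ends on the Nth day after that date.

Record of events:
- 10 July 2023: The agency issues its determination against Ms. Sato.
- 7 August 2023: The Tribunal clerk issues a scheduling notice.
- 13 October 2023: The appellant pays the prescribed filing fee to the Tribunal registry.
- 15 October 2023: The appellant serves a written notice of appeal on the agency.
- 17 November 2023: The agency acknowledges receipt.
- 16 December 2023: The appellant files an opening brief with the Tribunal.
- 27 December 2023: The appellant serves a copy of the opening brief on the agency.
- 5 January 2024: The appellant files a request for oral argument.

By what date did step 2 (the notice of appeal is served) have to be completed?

Step 2 runs from 13 October 2023, when the filing fee is paid. 81 days after 13 October 2023 is 2 January 2024.

2 January 2024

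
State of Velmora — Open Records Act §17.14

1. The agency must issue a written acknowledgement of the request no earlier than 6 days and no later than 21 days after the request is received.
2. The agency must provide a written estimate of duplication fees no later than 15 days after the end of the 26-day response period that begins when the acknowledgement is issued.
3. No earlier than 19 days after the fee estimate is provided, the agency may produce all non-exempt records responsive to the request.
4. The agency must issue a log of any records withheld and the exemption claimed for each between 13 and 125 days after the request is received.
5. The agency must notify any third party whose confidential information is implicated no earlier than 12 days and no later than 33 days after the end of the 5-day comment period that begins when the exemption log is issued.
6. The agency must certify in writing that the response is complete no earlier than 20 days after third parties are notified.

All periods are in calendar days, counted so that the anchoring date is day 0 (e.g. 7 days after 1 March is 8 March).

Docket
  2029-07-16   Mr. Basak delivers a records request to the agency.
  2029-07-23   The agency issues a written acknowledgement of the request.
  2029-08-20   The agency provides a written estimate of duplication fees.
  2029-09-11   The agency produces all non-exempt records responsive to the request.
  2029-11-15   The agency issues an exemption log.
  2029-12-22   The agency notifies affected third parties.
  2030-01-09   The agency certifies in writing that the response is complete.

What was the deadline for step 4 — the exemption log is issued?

Step 4 runs from 2029-07-16, when the request is received. The window is 13–125 days after 2029-07-16; it closes on 2029-11-18.

2029-11-18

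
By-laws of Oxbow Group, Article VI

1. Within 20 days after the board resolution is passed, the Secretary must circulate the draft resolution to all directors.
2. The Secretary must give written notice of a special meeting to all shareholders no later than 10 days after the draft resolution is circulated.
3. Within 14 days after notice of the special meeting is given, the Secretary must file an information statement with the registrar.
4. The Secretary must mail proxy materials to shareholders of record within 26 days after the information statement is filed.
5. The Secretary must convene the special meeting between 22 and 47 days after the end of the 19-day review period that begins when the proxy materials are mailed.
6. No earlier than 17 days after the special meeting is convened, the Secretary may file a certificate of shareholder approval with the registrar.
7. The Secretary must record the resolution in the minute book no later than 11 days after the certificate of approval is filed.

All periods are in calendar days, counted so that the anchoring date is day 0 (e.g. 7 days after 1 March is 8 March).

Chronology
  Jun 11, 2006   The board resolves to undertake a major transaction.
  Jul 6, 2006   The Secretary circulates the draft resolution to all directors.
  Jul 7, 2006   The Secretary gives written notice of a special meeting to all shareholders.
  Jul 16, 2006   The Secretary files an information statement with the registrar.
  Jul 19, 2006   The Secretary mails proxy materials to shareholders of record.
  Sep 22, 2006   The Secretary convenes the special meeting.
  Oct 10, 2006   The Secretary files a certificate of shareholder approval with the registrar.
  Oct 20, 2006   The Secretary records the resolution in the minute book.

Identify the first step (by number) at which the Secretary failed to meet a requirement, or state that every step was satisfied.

Step 1

Step 1 — counting 20 days from Jun 11, 2006 (when the board resolution is passed) gives a deadline of Jul 1, 2006; Jul 6, 2006 misses that deadline by 5 days.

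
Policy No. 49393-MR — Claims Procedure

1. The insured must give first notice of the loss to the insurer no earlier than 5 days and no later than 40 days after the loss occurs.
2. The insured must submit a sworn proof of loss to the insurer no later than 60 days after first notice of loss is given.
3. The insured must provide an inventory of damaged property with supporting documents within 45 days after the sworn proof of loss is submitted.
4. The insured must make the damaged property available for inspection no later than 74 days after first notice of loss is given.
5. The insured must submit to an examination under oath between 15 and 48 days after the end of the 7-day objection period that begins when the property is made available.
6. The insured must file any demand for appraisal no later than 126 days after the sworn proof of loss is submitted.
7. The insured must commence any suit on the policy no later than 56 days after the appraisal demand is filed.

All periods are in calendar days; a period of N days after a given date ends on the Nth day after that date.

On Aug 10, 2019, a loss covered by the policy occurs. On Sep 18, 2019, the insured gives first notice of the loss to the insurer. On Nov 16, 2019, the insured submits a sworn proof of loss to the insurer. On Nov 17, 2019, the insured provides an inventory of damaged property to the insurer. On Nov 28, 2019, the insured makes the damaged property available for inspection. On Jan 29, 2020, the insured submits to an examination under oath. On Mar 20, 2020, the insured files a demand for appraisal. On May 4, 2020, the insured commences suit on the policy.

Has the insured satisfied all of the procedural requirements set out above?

(1) the permitted window runs from Aug 10, 2019 + 5 = Aug 15, 2019 to Aug 10, 2019 + 40 = Sep 19, 2019; done Sep 18, 2019 — within the window.
(2) due by Sep 18, 2019 + 60 days = Nov 17, 2019; done Nov 16, 2019 — timely.
(3) due by Nov 16, 2019 + 45 days = Dec 31, 2019; done Nov 17, 2019 — timely.
(4) due by Sep 18, 2019 + 74 days = Dec 1, 2019; completed Nov 28, 2019, before the deadline.
(5) the permitted window runs from Dec 5, 2019 + 15 = Dec 20, 2019 to Dec 5, 2019 + 48 = Jan 22, 2020; done Jan 29, 2020 — 7 days after the window closed.

No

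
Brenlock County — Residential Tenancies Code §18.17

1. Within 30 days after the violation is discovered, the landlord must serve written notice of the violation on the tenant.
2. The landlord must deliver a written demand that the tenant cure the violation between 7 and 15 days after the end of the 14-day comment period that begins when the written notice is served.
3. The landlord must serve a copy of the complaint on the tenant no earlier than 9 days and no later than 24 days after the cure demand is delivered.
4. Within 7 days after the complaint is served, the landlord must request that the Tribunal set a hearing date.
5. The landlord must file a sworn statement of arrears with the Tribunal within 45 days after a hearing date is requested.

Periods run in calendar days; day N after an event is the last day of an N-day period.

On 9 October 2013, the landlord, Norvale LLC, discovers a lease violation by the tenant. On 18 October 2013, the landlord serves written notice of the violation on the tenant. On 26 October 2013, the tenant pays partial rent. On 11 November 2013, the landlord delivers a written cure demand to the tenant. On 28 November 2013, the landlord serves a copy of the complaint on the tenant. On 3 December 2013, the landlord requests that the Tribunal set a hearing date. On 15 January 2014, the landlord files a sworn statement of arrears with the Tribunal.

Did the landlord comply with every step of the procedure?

Yes

(1) due by 9 October 2013 + 30 days = 8 November 2013; done 18 October 2013 — timely.
(2) the permitted window runs from 1 November 2013 + 7 = 8 November 2013 to 1 November 2013 + 15 = 16 November 2013; done 11 November 2013 — within the window.
(3) the permitted window runs from 11 November 2013 + 9 = 20 November 2013 to 11 November 2013 + 24 = 5 December 2013; done 28 November 2013, which is between those dates.
(4) due by 28 November 2013 + 7 days = 5 December 2013; 3 December 2013 is within that limit.
(5) due by 3 December 2013 + 45 days = 17 January 2014; completed 15 January 2014, before the deadline.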